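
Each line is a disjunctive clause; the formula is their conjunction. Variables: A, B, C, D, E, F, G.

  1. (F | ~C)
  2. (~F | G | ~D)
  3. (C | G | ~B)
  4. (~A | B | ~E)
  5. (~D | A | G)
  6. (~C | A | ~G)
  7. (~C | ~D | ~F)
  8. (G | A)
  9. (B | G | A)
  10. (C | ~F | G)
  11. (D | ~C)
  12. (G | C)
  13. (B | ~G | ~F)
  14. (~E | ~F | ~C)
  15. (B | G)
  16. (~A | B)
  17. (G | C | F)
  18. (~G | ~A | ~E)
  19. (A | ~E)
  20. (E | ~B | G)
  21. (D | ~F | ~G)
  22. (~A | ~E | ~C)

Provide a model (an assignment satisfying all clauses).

A=1, B=1, C=0, D=1, E=0, F=0, G=1

Try A = True.
  then B is forced to True.
The remaining clauses are satisfied by C = False, D = True, E = False, F = False, G = True.
Check each clause:
  1. (F | ~C) — ~C is true.
  2. (~F | ~D | G) — ~F is true.
  3. (C | ~B | G) — G is true.
  4. (~E | ~A | B) — B is true.
  5. (G | ~D | A) — A is true.
  6. (~G | A | ~C) — A is true.
  7. (~F | ~D | ~C) — ~F is true.
  8. (A | G) — A is true.
  9. (B | A | G) — A is true.
  10. (C | G | ~F) — ~F is true.
  11. (D | ~C) — D is true.
  12. (G | C) — G is true.
  13. (~G | B | ~F) — ~F is true.
  14. (~F | ~E | ~C) — ~F is true.
  15. (B | G) — B is true.
  16. (B | ~A) — B is true.
  17. (C | F | G) — G is true.
  18. (~A | ~G | ~E) — ~E is true.
  19. (~E | A) — A is true.
  20. (G | ~B | E) — G is true.
  21. (~G | ~F | D) — ~F is true.
  22. (~E | ~A | ~C) — ~E is true.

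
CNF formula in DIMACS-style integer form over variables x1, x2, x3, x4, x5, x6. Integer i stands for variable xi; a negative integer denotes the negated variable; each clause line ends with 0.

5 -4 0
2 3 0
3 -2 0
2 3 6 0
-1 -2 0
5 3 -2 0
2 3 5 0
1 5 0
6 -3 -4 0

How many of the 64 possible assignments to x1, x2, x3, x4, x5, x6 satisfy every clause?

Split on x2, then x3.
  x2=T, x3=T: remaining (x1,x4,x5,x6) ∈ {(F,F,T,F); (F,F,T,T); (F,T,T,T)} — 3.
  x2=T, x3=F: a clause becomes empty — 0.
  x2=F, x3=T: 8 of the 16 assignments to (x1,x4,x5,x6) work.
  x2=F, x3=F: a clause becomes empty — 0.
Total: 3 + 0 + 8 + 0 = 11.

11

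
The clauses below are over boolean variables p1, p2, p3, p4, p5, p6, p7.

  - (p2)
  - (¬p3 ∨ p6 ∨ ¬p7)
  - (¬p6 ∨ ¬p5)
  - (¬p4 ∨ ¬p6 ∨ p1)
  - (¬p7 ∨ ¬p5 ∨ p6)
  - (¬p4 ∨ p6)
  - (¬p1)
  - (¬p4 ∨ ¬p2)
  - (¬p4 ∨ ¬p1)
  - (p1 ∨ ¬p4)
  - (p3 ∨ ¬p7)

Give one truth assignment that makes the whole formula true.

Unit propagation: (p2) forces p2 = True.
Unit propagation: (¬p1) forces p1 = False.
The clause (¬p4) is unit: p4 must be False.
p5 occurs only negated in the remaining clauses — set p5 = False.
Pure literal: p7 appears only negated; assign p7 = False.
p3, p6 are now unconstrained; take p3 = False, p6 = False.

p1=False, p2=True, p3=False, p4=False, p5=False, p6=False, p7=False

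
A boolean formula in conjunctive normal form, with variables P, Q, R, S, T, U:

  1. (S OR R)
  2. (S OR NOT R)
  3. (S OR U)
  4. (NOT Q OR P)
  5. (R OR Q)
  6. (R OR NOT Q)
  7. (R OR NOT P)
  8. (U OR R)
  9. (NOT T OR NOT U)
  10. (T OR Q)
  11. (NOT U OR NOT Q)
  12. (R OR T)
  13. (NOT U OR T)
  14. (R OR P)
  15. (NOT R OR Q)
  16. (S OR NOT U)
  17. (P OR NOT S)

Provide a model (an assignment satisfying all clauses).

P = True, Q = True, R = True, S = True, T = False, U = False

Set P = True and propagate.
  then R is forced to True.
  then S is forced to True.
  then Q is forced to True.
  then U is forced to False.
T is now unconstrained; take T = False.
Every clause has at least one true literal under this assignment.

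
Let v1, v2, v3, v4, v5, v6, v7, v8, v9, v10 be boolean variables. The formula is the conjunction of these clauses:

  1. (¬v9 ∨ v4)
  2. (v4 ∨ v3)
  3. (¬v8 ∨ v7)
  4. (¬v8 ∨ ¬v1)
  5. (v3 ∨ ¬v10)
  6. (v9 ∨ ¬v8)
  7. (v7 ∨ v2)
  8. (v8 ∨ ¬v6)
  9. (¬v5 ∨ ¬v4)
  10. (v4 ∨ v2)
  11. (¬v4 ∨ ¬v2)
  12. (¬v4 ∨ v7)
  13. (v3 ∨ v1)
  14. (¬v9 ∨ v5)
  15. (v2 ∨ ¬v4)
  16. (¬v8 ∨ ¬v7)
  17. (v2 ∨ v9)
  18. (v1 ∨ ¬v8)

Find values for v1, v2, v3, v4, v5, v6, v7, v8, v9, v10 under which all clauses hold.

v1=1, v2=1, v3=1, v4=0, v5=1, v6=0, v7=1, v8=0, v9=0, v10=0

v3 occurs only positively in the remaining clauses — set v3 = True.
v6 occurs only negated in the remaining clauses — set v6 = False.
Try v1 = True.
  then v8 is forced to False.
Branch on v2: take v2 = True.
  then v4 is forced to False.
  then v9 is forced to False.
v5, v7, v10 are now unconstrained; take v5 = True, v7 = True, v10 = False.
Check each clause:
  1. (v4 ∨ ¬v9) — ¬v9 is true.
  2. (v3 ∨ v4) — v3 is true.
  3. (¬v8 ∨ v7) — ¬v8 is true.
  4. (¬v1 ∨ ¬v8) — ¬v8 is true.
  5. (¬v10 ∨ v3) — v3 is true.
  6. (¬v8 ∨ v9) — ¬v8 is true.
  7. (v7 ∨ v2) — v2 is true.
  8. (¬v6 ∨ v8) — ¬v6 is true.
  9. (¬v5 ∨ ¬v4) — ¬v4 is true.
  10. (v2 ∨ v4) — v2 is true.
  11. (¬v2 ∨ ¬v4) — ¬v4 is true.
  12. (¬v4 ∨ v7) — ¬v4 is true.
  13. (v3 ∨ v1) — v1 is true.
  14. (¬v9 ∨ v5) — v5 is true.
  15. (¬v4 ∨ v2) — v2 is true.
  16. (¬v8 ∨ ¬v7) — ¬v8 is true.
  17. (v2 ∨ v9) — v2 is true.
  18. (¬v8 ∨ v1) — ¬v8 is true.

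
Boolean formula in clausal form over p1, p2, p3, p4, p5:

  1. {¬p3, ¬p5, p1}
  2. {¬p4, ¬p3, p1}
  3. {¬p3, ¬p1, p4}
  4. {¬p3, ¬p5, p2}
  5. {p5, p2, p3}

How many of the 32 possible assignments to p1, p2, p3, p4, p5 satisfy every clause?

17

Split on p3, then p1.
  p3=T, p1=T: remaining (p2,p4,p5) ∈ {(F,T,F); (T,T,F); (T,T,T)} — 3.
  p3=T, p1=F: remaining (p2,p4,p5) ∈ {(F,F,F); (T,F,F)} — 2.
  p3=F, p1=T: p4 free; 3 ways for (p2,p5) × 2^1 = 6.
  p3=F, p1=F: p4 free; 3 ways for (p2,p5) × 2^1 = 6.
Total: 3 + 2 + 6 + 6 = 17.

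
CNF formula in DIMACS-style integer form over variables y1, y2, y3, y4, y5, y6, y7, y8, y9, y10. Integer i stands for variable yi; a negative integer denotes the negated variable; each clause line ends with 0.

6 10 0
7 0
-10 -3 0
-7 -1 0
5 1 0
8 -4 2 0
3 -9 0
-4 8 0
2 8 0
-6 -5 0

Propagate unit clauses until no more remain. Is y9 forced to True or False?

False

(y7) stands alone — y7 = True.
In (~y1 \/ ~y7), ~y7 is now false; ~y1 must hold, so y1 = False.
In (y5 \/ y1), y1 is now false; y5 must hold, so y5 = True.
In (~y6 \/ ~y5), ~y5 is now false; ~y6 must hold, so y6 = False.
In (y10 \/ y6), y6 is now false; y10 must hold, so y10 = True.
(~y10 \/ ~y3): since y10 = True, the clause reduces to (~y3). y3 = False.
In (~y9 \/ y3), y3 is now false; ~y9 must hold, so y9 = False.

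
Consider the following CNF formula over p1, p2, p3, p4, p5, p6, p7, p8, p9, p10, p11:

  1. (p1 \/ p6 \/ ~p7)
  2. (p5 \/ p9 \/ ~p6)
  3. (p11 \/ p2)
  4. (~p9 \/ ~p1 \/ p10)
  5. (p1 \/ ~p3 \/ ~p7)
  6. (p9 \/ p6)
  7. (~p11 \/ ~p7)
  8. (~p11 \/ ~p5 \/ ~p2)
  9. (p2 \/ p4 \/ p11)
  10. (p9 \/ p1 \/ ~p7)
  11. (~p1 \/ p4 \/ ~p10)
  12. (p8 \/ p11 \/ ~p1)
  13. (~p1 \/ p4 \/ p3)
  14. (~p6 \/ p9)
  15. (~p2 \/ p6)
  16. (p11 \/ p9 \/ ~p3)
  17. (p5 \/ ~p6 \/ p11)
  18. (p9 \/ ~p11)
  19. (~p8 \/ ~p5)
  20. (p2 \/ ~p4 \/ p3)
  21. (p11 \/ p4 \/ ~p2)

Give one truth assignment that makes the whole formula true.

p1 = F, p2 = F, p3 = F, p4 = F, p5 = F, p6 = F, p7 = F, p8 = F, p9 = T, p10 = F, p11 = T

Pure literal: p7 appears only negated; assign p7 = False.
Try p1 = False.
For the remaining variables, p2 = False, p3 = False, p4 = False, p5 = False, p6 = False, p8 = False, p9 = True, p10 = False, p11 = True works.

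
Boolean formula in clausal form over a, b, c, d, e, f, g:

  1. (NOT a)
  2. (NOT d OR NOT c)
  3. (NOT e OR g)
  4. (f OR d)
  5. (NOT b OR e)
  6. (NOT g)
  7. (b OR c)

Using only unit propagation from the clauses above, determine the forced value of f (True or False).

True

(NOT a) is a unit clause: a = False.
(NOT g) is a unit clause: g = False.
(NOT e OR g): since g = False, the clause reduces to (NOT e). e = False.
(e OR NOT b): since e = False, the clause reduces to (NOT b). b = False.
(c OR b): since b = False, the clause reduces to (c). c = True.
From (NOT d OR NOT c) and c = True: d = False.
In (f OR d), d is now false; f must hold, so f = True.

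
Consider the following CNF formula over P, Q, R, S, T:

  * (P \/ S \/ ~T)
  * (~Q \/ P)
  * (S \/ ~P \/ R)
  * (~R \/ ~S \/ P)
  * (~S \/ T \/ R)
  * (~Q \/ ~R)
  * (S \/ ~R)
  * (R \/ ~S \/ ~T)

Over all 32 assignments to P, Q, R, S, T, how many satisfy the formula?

3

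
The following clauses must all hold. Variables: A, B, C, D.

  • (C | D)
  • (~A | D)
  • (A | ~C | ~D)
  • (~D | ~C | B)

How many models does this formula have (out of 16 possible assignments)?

Case analysis on D and C:
  D=1, C=1: remaining (A,B) ∈ {(1,1)} — 1.
  D=1, C=0: remaining (A,B) ∈ {(0,0); (0,1); (1,0); (1,1)} — 4.
  D=0, C=1: remaining (A,B) ∈ {(0,0); (0,1)} — 2.
  D=0, C=0: a clause becomes empty — 0.
Total: 1 + 4 + 2 + 0 = 7.

7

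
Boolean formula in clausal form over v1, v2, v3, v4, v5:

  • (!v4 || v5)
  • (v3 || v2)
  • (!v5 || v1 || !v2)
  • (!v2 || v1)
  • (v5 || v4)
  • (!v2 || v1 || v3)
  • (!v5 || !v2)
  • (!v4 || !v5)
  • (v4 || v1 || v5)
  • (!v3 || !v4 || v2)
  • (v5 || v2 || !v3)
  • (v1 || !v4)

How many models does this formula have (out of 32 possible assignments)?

Satisfying assignments:
  v1=0 v2=0 v3=1 v4=0 v5=1
  v1=1 v2=0 v3=1 v4=0 v5=1
That's 2 in total.

2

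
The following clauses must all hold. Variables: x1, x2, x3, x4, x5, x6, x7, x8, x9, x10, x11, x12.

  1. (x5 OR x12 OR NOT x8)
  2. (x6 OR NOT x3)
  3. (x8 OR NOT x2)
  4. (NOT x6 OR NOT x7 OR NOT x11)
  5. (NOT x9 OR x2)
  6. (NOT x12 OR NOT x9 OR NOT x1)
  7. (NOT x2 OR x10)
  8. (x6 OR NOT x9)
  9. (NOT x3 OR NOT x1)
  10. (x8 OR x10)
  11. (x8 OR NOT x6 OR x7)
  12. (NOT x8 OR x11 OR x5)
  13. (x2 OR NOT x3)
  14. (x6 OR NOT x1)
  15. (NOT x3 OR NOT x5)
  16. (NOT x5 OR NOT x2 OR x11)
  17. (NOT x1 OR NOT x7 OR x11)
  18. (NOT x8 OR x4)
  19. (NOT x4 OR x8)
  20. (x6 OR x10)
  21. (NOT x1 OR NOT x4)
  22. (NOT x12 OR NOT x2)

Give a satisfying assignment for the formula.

Pure literal: x1 appears only negated; assign x1 = False.
x3 occurs only negated in the remaining clauses — set x3 = False.
Set x2 = False and propagate.
  then x9 is forced to False.
Try x4 = False.
  then x8 is forced to False.
  then x10 is forced to True.
Set x6 = False and propagate.
x5, x7, x11, x12 are now unconstrained; take x5 = True, x7 = True, x11 = False, x12 = True.

x1=False, x2=False, x3=False, x4=False, x5=True, x6=False, x7=True, x8=False, x9=False, x10=True, x11=False, x12=True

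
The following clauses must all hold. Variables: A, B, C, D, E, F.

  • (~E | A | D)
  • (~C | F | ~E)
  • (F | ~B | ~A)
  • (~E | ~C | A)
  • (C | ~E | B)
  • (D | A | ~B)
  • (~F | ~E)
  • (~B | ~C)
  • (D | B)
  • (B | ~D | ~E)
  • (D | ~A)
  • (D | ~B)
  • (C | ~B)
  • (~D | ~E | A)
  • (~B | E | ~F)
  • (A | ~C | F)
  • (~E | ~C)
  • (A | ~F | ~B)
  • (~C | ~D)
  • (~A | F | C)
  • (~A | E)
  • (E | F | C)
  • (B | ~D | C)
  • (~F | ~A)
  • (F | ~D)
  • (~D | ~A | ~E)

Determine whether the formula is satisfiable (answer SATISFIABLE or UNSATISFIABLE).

UNSATISFIABLE

A = True:
  propagation gives D=True, C=False, B=False; an empty clause results — contradiction.
A = False:
  B = True:
    propagation gives D=True, C=False; an empty clause results — contradiction.
  B = False:
    propagation gives D=True, E=False, C=False; an empty clause results — contradiction.
Every branch closes, so no satisfying assignment exists.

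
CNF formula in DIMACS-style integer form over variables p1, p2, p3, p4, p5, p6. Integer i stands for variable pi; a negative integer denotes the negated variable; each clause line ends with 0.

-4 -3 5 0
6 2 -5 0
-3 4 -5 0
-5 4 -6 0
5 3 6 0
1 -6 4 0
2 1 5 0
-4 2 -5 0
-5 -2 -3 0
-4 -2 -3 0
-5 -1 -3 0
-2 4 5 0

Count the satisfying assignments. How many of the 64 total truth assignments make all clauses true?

12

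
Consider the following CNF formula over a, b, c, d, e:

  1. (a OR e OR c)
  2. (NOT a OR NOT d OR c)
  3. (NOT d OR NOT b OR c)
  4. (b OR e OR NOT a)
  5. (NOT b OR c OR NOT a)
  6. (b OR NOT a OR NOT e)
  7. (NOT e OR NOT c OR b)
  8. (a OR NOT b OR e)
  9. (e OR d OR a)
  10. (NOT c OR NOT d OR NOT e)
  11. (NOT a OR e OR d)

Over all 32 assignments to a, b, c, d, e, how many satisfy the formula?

7

Case analysis on a and e:
  a=T, e=T: remaining (b,c,d) ∈ {(T,T,F)} — 1.
  a=T, e=F: remaining (b,c,d) ∈ {(T,T,T)} — 1.
  a=F, e=T: remaining (b,c,d) ∈ {(F,F,F); (F,F,T); (T,F,F); (T,T,F)} — 4.
  a=F, e=F: remaining (b,c,d) ∈ {(F,T,T)} — 1.
Total: 1 + 1 + 4 + 1 = 7.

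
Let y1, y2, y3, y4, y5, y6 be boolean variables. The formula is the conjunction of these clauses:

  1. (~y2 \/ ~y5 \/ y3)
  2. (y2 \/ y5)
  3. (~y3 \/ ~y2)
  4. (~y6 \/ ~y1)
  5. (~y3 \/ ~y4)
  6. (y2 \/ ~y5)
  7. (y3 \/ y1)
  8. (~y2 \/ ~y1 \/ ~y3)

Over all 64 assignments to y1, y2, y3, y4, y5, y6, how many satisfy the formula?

2

The models are:
  y1=T y2=T y3=F y4=F y5=F y6=F
  y1=T y2=T y3=F y4=T y5=F y6=F
Count: 2.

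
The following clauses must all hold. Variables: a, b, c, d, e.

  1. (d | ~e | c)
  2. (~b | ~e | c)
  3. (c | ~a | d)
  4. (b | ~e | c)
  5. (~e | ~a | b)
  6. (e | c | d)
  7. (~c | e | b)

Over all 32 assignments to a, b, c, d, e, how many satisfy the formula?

Split on c, then e.
  c=1, e=1: d free; 3 ways for (a,b) × 2^1 = 6.
  c=1, e=0: remaining (a,b,d) ∈ {(0,1,0); (0,1,1); (1,1,0); (1,1,1)} — 4.
  c=0, e=1: a clause becomes empty — 0.
  c=0, e=0: remaining (a,b,d) ∈ {(0,0,1); (0,1,1); (1,0,1); (1,1,1)} — 4.
Total: 6 + 4 + 0 + 4 = 14.

14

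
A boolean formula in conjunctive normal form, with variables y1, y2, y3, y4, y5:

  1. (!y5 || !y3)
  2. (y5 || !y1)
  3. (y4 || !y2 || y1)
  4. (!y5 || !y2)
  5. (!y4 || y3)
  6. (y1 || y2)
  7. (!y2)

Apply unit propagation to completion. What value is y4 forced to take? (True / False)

False

(!y2) stands alone — y2 = False.
From (y2 || y1) and y2 = False: y1 = True.
From (y5 || !y1) and y1 = True: y5 = True.
(!y3 || !y5): since y5 = True, the clause reduces to (!y3). y3 = False.
From (!y4 || y3) and y3 = False: y4 = False.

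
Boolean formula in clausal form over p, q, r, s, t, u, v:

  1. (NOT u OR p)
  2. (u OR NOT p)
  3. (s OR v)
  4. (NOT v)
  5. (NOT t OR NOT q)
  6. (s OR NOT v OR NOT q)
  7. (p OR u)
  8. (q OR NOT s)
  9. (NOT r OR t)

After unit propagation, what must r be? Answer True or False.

False

(NOT v) stands alone — v = False.
(v OR s) with v = False leaves only s, so s = True.
(q OR NOT s) with s = True leaves only q, so q = True.
(NOT t OR NOT q) with q = True leaves only NOT t, so t = False.
(t OR NOT r): since t = False, the clause reduces to (NOT r). r = False.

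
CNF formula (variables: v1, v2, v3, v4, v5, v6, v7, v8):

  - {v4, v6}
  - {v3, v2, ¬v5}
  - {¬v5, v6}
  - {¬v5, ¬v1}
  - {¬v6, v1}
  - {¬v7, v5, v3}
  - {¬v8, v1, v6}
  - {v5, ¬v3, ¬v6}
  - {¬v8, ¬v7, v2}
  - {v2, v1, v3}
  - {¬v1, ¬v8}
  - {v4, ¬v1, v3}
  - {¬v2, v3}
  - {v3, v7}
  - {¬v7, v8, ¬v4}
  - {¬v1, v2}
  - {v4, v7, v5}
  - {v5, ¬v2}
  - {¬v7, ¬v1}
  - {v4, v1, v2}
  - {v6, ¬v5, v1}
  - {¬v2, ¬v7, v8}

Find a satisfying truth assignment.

Branch on v1: take v1 = False.
  then v6 is forced to False.
  then v4 is forced to True.
  then v5 is forced to False.
  then v8 is forced to False.
  then v7 is forced to False.
  then v3 is forced to True.
  then v2 is forced to False.

v1=False, v2=False, v3=True, v4=True, v5=False, v6=False, v7=False, v8=False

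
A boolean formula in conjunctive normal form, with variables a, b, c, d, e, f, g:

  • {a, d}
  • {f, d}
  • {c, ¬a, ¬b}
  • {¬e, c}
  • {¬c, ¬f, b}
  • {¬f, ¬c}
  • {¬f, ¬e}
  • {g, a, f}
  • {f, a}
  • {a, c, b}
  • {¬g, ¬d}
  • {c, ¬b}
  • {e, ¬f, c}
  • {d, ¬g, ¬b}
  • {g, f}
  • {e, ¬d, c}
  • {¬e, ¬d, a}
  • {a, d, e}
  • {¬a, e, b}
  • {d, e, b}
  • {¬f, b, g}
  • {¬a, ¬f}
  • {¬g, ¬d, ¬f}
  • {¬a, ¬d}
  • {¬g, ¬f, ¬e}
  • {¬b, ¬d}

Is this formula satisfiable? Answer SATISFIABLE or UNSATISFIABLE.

UNSATISFIABLE

f = True:
  propagation gives c=False, e=False; an empty clause results — contradiction.
f = False:
  propagation gives d=True, a=True; an empty clause results — contradiction.
Every branch closes, so no satisfying assignment exists.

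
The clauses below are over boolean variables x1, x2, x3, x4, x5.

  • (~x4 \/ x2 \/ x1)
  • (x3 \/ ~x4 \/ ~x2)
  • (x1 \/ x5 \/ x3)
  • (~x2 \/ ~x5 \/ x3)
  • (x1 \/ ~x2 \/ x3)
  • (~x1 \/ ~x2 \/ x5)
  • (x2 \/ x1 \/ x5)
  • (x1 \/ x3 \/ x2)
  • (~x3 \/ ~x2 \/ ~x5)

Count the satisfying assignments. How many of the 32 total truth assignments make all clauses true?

11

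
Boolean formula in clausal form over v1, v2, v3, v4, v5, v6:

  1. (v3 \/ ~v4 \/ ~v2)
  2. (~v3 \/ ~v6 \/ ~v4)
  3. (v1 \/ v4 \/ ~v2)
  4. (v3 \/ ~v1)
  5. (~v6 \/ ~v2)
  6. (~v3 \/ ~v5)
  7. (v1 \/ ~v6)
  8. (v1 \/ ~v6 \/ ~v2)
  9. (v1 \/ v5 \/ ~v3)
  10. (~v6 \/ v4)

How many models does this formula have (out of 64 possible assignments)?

Split on v1, then v3.
  v1=1, v3=1: remaining (v2,v4,v5,v6) ∈ {(0,0,0,0); (0,1,0,0); (1,0,0,0); (1,1,0,0)} — 4.
  v1=1, v3=0: a clause becomes empty — 0.
  v1=0, v3=1: a clause becomes empty — 0.
  v1=0, v3=0: remaining (v2,v4,v5,v6) ∈ {(0,0,0,0); (0,0,1,0); (0,1,0,0); (0,1,1,0)} — 4.
Total: 4 + 0 + 0 + 4 = 8.

8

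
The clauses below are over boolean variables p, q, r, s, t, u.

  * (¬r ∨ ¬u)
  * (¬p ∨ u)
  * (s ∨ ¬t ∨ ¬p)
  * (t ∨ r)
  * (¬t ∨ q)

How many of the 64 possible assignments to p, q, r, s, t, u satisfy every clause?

11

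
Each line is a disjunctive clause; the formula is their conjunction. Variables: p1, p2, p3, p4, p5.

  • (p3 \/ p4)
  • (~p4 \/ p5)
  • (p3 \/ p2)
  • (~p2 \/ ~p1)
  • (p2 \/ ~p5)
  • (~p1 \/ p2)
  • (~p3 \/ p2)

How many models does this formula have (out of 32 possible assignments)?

Satisfying assignments:
  p1=F p2=T p3=F p4=T p5=T
  p1=F p2=T p3=T p4=F p5=F
  p1=F p2=T p3=T p4=F p5=T
  p1=F p2=T p3=T p4=T p5=T
Count: 4.

4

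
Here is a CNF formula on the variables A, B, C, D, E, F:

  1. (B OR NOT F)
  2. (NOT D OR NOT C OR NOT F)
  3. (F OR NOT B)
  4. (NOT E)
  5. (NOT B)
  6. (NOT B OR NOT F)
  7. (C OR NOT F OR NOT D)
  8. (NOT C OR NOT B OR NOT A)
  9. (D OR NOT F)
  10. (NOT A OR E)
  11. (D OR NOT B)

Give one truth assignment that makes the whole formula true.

A = F, B = F, C = T, D = T, E = F, F = F

Check each clause:
  1. (B OR NOT F) — NOT F is true.
  2. (NOT D OR NOT F OR NOT C) — NOT F is true.
  3. (NOT B OR F) — NOT B is true.
  4. (NOT E) — NOT E is true.
  5. (NOT B) — NOT B is true.
  6. (NOT B OR NOT F) — NOT F is true.
  7. (NOT F OR C OR NOT D) — NOT F is true.
  8. (NOT A OR NOT B OR NOT C) — NOT A is true.
  9. (D OR NOT F) — NOT F is true.
  10. (E OR NOT A) — NOT A is true.
  11. (D OR NOT B) — D is true.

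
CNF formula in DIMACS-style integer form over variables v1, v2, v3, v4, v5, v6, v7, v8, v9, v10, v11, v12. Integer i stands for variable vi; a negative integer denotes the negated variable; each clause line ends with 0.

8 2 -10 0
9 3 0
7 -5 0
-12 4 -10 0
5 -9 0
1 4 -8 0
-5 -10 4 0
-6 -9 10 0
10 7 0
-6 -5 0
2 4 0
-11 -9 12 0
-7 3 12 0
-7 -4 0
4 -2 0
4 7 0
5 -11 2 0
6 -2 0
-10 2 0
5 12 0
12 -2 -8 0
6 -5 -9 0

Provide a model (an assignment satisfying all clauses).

v1 = True, v2 = True, v3 = True, v4 = True, v5 = False, v6 = True, v7 = False, v8 = False, v9 = False, v10 = True, v11 = False, v12 = True

Pure literal: v1 appears only positively; assign v1 = True.
v3 occurs only positively in the remaining clauses — set v3 = True.
Branch on v2: take v2 = True.
  then v4 is forced to True.
  then v7 is forced to False.
  then v5 is forced to False.
  then v9 is forced to False.
  then v10 is forced to True.
  then v6 is forced to True.
  then v12 is forced to True.
v8, v11 are now unconstrained; take v8 = False, v11 = False.
Every clause has at least one true literal under this assignment.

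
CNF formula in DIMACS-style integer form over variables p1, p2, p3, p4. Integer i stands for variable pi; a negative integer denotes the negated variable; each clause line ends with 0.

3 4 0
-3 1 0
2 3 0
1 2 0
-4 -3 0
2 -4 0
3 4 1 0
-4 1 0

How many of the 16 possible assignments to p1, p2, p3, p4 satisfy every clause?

3

Satisfying assignments:
  p1=1 p2=0 p3=1 p4=0
  p1=1 p2=1 p3=0 p4=1
  p1=1 p2=1 p3=1 p4=0
That's 3 in total.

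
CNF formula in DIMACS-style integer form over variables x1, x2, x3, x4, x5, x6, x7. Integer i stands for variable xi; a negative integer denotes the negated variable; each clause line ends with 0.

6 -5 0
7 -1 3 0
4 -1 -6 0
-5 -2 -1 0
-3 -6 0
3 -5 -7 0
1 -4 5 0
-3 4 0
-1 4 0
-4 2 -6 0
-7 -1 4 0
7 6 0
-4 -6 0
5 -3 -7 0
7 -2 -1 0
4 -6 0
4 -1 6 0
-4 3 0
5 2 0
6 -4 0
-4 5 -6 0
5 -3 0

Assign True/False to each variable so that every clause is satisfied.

Try x1 = False.
Set x2 = True and propagate.
Try x3 = False.
  then x4 is forced to False.
  then x6 is forced to False.
  then x5 is forced to False.
  then x7 is forced to True.

x1=0, x2=1, x3=0, x4=0, x5=0, x6=0, x7=1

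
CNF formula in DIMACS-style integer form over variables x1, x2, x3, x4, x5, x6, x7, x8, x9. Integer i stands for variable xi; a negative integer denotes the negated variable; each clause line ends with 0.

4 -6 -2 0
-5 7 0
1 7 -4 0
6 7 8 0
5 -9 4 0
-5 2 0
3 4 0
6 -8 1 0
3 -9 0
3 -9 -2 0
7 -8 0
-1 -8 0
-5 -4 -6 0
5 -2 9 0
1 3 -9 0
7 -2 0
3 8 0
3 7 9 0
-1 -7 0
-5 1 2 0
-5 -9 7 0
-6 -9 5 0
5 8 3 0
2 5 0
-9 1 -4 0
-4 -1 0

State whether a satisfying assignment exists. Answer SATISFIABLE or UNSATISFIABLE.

SATISFIABLE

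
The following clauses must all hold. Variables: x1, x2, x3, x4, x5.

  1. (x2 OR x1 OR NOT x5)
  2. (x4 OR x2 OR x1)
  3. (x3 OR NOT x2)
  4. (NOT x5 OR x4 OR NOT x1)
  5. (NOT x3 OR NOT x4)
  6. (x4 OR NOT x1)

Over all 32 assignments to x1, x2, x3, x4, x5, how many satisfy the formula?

5

Satisfying assignments:
  x1=F x2=F x3=F x4=T x5=F
  x1=F x2=T x3=T x4=F x5=F
  x1=F x2=T x3=T x4=F x5=T
  x1=T x2=F x3=F x4=T x5=F
  x1=T x2=F x3=F x4=T x5=T
Count: 5.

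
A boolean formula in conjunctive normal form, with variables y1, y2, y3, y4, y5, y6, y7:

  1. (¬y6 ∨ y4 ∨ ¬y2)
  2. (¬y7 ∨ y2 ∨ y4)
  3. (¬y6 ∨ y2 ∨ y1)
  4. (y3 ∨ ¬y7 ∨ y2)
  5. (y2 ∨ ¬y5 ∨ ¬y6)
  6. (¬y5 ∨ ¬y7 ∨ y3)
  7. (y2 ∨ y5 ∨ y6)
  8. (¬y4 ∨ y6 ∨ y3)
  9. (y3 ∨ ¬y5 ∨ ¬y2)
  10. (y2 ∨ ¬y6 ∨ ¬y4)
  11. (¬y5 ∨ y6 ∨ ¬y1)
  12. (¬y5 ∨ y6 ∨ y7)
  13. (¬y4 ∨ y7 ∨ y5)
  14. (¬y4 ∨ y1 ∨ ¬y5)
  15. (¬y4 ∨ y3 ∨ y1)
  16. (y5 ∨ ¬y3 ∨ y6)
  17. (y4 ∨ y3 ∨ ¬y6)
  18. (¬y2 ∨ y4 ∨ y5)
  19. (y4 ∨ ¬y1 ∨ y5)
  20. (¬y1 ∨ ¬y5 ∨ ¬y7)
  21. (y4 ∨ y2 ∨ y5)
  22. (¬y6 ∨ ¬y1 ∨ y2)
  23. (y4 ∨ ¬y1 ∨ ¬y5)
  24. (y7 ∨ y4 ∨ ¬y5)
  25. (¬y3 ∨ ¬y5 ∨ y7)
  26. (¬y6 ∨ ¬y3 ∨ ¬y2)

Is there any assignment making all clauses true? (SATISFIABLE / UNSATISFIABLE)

SATISFIABLE

Branch on y1: take y1 = False.
Try y2 = True.
The remaining clauses are satisfied by y3 = True, y4 = False, y5 = True, y6 = False, y7 = True.
So y1=F, y2=T, y3=T, y4=F, y5=T, y6=F, y7=T is a satisfying assignment.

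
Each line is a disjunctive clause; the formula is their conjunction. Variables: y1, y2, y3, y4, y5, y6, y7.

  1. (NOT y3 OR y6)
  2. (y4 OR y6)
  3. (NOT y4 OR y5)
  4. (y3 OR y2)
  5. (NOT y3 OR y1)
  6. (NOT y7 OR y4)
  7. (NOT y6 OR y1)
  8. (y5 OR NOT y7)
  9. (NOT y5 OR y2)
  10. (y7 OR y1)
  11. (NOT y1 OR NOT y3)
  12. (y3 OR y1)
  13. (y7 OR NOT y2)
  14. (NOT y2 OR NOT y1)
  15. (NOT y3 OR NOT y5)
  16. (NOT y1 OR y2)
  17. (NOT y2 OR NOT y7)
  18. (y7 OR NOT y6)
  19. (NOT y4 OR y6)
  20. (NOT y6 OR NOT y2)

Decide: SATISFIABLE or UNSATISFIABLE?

y1 = True:
  propagation gives y3=False, y2=True; an empty clause results — contradiction.
y1 = False:
  propagation gives y3=False; an empty clause results — contradiction.
Every branch closes, so no satisfying assignment exists.

UNSATISFIABLE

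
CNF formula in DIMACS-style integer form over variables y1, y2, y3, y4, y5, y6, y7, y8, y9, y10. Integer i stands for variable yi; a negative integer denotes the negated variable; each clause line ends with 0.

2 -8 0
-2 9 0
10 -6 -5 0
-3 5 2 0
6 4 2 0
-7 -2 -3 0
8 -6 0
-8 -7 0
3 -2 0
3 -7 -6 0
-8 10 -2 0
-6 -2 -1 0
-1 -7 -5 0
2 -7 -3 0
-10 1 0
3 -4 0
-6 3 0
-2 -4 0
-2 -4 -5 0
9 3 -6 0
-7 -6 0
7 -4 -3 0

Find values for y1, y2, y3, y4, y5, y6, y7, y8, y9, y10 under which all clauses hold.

y1 = 1, y2 = 1, y3 = 1, y4 = 0, y5 = 1, y6 = 0, y7 = 0, y8 = 1, y9 = 1, y10 = 1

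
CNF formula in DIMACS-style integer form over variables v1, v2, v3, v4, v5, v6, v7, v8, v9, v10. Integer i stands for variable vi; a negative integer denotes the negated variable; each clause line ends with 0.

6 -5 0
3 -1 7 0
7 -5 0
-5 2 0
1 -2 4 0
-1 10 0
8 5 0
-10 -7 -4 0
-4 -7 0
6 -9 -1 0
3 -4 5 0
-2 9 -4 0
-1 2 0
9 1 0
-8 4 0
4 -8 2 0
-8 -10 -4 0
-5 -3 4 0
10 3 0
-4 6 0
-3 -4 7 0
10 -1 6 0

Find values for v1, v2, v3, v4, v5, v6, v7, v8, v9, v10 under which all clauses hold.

v1=T, v2=T, v3=F, v4=F, v5=T, v6=T, v7=T, v8=F, v9=F, v10=T

Check each clause:
  1. {¬v5, v6} — v6 is true.
  2. {¬v1, v7, v3} — v7 is true.
  3. {v7, ¬v5} — v7 is true.
  4. {v2, ¬v5} — v2 is true.
  5. {¬v2, v4, v1} — v1 is true.
  6. {¬v1, v10} — v10 is true.
  7. {v5, v8} — v5 is true.
  8. {¬v7, ¬v10, ¬v4} — ¬v4 is true.
  9. {¬v7, ¬v4} — ¬v4 is true.
  10. {¬v9, ¬v1, v6} — v6 is true.
  11. {v5, ¬v4, v3} — ¬v4 is true.
  12. {¬v4, ¬v2, v9} — ¬v4 is true.
  13. {¬v1, v2} — v2 is true.
  14. {v1, v9} — v1 is true.
  15. {¬v8, v4} — ¬v8 is true.
  16. {v4, v2, ¬v8} — ¬v8 is true.
  17. {¬v4, ¬v10, ¬v8} — ¬v8 is true.
  18. {v4, ¬v3, ¬v5} — ¬v3 is true.
  19. {v10, v3} — v10 is true.
  20. {¬v4, v6} — ¬v4 is true.
  21. {¬v4, v7, ¬v3} — ¬v4 is true.
  22. {v6, v10, ¬v1} — v10 is true.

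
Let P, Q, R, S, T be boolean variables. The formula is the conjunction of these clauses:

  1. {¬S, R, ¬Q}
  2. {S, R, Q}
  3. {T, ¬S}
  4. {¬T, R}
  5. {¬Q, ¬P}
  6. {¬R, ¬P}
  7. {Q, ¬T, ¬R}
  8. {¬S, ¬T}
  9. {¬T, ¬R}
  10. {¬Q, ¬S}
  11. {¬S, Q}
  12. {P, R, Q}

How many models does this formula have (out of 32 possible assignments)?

3

The models are:
  P=F Q=F R=T S=F T=F
  P=F Q=T R=F S=F T=F
  P=F Q=T R=T S=F T=F
That's 3 in total.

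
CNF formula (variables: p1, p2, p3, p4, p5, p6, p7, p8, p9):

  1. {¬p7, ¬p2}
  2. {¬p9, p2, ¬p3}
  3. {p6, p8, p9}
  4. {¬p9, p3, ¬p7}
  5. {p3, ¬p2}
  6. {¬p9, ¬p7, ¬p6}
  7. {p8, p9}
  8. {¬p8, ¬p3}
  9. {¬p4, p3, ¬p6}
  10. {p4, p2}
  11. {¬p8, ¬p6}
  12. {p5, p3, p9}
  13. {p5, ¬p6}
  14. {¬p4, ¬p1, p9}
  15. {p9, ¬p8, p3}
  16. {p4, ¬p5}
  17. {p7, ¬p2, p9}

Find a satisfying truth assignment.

p1=T  p2=T  p3=T  p4=F  p5=F  p6=F  p7=F  p8=F  p9=T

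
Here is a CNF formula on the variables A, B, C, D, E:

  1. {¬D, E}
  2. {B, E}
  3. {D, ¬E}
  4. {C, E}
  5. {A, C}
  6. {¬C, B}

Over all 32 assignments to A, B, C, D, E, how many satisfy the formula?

6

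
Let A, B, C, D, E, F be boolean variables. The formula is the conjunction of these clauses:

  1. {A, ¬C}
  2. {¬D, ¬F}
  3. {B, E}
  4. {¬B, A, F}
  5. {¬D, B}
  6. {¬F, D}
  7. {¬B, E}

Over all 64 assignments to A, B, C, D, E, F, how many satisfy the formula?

7

Satisfying assignments:
  A=F B=F C=F D=F E=T F=F
  A=T B=F C=F D=F E=T F=F
  A=T B=F C=T D=F E=T F=F
  A=T B=T C=F D=F E=T F=F
  A=T B=T C=F D=T E=T F=F
  A=T B=T C=T D=F E=T F=F
  A=T B=T C=T D=T E=T F=F
Count: 7.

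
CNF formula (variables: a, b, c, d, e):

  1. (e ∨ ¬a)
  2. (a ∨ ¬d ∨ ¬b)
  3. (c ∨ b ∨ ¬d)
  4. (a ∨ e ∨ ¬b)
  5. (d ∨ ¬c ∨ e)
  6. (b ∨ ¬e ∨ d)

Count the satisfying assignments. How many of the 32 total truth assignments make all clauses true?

Split on b, then d.
  b=T, d=T: remaining (a,c,e) ∈ {(T,F,T); (T,T,T)} — 2.
  b=T, d=F: remaining (a,c,e) ∈ {(F,F,T); (F,T,T); (T,F,T); (T,T,T)} — 4.
  b=F, d=T: remaining (a,c,e) ∈ {(F,T,F); (F,T,T); (T,T,T)} — 3.
  b=F, d=F: remaining (a,c,e) ∈ {(F,F,F)} — 1.
Total: 2 + 4 + 3 + 1 = 10.

10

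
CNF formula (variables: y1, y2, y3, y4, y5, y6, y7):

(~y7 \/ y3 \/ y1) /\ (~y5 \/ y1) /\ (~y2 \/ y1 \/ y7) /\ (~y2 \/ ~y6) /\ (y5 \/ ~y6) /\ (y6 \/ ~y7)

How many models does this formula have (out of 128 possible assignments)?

28

Split on y1, then y6.
  y1=T, y6=T: forces y2=F; y5=T; y3, y4, y7 free → 2^3 = 8.
  y1=T, y6=F: forces y7=F; y2, y3, y4, y5 free → 2^4 = 16.
  y1=F, y6=T: a clause becomes empty — 0.
  y1=F, y6=F: remaining (y2,y3,y4,y5,y7) ∈ {(F,F,F,F,F); (F,F,T,F,F); (F,T,F,F,F); (F,T,T,F,F)} — 4.
Total: 8 + 16 + 0 + 4 = 28.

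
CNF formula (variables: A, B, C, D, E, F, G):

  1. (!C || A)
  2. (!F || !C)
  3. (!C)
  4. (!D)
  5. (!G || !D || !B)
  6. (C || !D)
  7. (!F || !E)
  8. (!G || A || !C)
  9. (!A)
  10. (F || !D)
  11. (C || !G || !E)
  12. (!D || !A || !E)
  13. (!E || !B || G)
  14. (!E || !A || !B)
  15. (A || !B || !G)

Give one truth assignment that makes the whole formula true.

A=False, B=False, C=False, D=False, E=False, F=False, G=False

The clause (!C) is unit: C must be False.
The clause (!D) is unit: D must be False.
(!A) is a unit clause, so A = False.
B occurs only negated in the remaining clauses — set B = False.
E occurs only negated in the remaining clauses — set E = False.
F, G are now unconstrained; take F = False, G = False.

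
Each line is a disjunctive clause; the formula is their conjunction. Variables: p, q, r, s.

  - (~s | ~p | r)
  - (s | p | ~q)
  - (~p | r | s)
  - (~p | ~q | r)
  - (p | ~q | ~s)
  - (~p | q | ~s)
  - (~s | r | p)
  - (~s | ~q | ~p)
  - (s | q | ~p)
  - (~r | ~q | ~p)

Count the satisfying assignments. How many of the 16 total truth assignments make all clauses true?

Satisfying assignments:
  p=F q=F r=F s=F
  p=F q=F r=T s=F
  p=F q=F r=T s=T
That's 3 in total.

3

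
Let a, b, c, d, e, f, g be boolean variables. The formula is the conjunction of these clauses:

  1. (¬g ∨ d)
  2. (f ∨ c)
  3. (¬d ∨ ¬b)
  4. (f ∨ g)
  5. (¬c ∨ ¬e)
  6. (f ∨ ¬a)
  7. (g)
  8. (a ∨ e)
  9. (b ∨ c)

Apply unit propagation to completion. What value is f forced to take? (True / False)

Unit clause (g) sets g = True.
(d ∨ ¬g) with g = True leaves only d, so d = True.
(¬d ∨ ¬b) with d = True leaves only ¬b, so b = False.
(b ∨ c) with b = False leaves only c, so c = True.
In (¬c ∨ ¬e), ¬c is now false; ¬e must hold, so e = False.
In (a ∨ e), e is now false; a must hold, so a = True.
(¬a ∨ f): since a = True, the clause reduces to (f). f = True.

True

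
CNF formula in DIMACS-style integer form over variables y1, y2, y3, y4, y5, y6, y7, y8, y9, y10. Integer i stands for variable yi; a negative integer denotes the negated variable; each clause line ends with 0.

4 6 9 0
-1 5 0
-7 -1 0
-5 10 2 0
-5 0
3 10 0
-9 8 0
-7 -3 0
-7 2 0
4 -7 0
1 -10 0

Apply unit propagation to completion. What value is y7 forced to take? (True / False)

Unit clause (!y5) sets y5 = False.
(y5 || !y1): since y5 = False, the clause reduces to (!y1). y1 = False.
(y1 || !y10): since y1 = False, the clause reduces to (!y10). y10 = False.
(y3 || y10) with y10 = False leaves only y3, so y3 = True.
From (!y3 || !y7) and y3 = True: y7 = False.

False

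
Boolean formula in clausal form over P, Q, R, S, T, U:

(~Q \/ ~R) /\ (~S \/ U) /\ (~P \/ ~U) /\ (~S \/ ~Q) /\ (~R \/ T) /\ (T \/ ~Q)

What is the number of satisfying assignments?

Split on Q, then R.
  Q=1, R=1: a clause becomes empty — 0.
  Q=1, R=0: remaining (P,S,T,U) ∈ {(0,0,1,0); (0,0,1,1); (1,0,1,0)} — 3.
  Q=0, R=1: remaining (P,S,T,U) ∈ {(0,0,1,0); (0,0,1,1); (0,1,1,1); (1,0,1,0)} — 4.
  Q=0, R=0: T free; 4 ways for (P,S,U) × 2^1 = 8.
Total: 0 + 3 + 4 + 8 = 15.

15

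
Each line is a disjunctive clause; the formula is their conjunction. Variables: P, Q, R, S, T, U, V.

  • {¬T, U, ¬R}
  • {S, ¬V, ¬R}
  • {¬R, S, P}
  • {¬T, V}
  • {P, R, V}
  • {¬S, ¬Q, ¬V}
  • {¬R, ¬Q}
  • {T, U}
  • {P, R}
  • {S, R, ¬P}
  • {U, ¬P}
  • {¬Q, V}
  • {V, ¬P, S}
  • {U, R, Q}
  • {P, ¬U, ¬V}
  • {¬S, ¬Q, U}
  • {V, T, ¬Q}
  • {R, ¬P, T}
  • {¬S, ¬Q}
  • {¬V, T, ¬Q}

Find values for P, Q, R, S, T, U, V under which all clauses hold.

Branch on P: take P = True.
  then U is forced to True.
Branch on Q: take Q = False.
Try R = True.
For the remaining variables, S = True, T = False, V = False works.
Every clause has at least one true literal under this assignment.

P = T  Q = F  R = T  S = T  T = F  U = T  V = F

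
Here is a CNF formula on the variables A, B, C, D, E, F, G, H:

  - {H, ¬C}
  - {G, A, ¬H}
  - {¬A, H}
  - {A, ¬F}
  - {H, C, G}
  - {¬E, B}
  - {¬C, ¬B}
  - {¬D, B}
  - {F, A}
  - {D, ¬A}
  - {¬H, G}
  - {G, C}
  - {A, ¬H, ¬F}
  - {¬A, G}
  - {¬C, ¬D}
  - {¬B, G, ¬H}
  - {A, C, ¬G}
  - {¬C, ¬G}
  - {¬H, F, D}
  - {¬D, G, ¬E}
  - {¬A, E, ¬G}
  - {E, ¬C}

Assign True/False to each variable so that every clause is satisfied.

Try A = True.
  then H is forced to True.
  then D is forced to True.
  then B is forced to True.
  then C is forced to False.
  then G is forced to True.
  then E is forced to True.
F is now unconstrained; take F = True.
Every clause has at least one true literal under this assignment.

A=1, B=1, C=0, D=1, E=1, F=1, G=1, H=1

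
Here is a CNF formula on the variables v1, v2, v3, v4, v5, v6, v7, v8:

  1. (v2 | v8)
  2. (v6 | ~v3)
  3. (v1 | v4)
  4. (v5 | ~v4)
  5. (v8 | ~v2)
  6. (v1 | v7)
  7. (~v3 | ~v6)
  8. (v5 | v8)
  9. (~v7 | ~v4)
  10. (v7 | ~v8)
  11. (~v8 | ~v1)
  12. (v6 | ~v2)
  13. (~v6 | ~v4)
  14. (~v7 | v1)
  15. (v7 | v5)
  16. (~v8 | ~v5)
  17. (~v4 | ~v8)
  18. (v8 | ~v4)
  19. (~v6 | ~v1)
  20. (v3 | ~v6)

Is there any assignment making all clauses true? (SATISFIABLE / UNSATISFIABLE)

v8 = True:
  propagation gives v7=True, v4=False, v1=True; an empty clause results — contradiction.
v8 = False:
  propagation gives v2=True; an empty clause results — contradiction.
Every branch closes, so no satisfying assignment exists.

UNSATISFIABLE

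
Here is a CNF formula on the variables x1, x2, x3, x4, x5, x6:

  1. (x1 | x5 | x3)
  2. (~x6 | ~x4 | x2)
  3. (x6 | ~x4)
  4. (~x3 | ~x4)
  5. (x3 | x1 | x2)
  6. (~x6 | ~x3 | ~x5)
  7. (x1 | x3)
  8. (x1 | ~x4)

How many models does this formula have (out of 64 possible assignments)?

Case analysis on x3 and x1:
  x3=1, x1=1: x2 free; 3 ways for (x4,x5,x6) × 2^1 = 6.
  x3=1, x1=0: x2 free; 3 ways for (x4,x5,x6) × 2^1 = 6.
  x3=0, x1=1: x5 free; 5 ways for (x2,x4,x6) × 2^1 = 10.
  x3=0, x1=0: a clause becomes empty — 0.
Total: 6 + 6 + 10 + 0 = 22.

22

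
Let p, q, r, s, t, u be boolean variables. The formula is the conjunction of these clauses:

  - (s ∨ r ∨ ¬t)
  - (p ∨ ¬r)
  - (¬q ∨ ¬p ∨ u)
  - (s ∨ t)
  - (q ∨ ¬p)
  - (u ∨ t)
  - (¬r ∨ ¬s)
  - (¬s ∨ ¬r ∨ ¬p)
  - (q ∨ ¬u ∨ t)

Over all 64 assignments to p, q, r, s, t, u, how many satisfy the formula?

The models are:
  p=F q=F r=F s=T t=T u=F
  p=F q=F r=F s=T t=T u=T
  p=F q=T r=F s=T t=F u=T
  p=F q=T r=F s=T t=T u=F
  p=F q=T r=F s=T t=T u=T
  p=T q=T r=F s=T t=F u=T
  p=T q=T r=F s=T t=T u=T
  p=T q=T r=T s=F t=T u=T
That's 8 in total.

8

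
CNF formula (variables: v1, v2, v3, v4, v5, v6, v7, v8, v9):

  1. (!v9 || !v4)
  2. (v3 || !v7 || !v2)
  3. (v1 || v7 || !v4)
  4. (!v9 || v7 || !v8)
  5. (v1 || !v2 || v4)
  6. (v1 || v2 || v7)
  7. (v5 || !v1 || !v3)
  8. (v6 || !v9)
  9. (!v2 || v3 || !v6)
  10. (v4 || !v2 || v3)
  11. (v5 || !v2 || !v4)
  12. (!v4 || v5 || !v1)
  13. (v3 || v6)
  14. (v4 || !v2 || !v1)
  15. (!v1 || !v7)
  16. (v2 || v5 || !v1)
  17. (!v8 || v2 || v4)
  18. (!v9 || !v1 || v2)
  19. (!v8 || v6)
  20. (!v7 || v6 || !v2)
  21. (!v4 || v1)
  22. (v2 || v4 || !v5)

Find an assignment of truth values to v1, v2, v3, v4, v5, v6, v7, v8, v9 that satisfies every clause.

v1=0  v2=0  v3=1  v4=0  v5=0  v6=1  v7=1  v8=0  v9=1

Check each clause:
  1. (!v4 || !v9) — !v4 is true.
  2. (!v7 || v3 || !v2) — v3 is true.
  3. (v7 || !v4 || v1) — !v4 is true.
  4. (v7 || !v9 || !v8) — !v8 is true.
  5. (v1 || v4 || !v2) — !v2 is true.
  6. (v7 || v2 || v1) — v7 is true.
  7. (v5 || !v1 || !v3) — !v1 is true.
  8. (v6 || !v9) — v6 is true.
  9. (v3 || !v2 || !v6) — v3 is true.
  10. (!v2 || v4 || v3) — v3 is true.
  11. (!v4 || v5 || !v2) — !v4 is true.
  12. (v5 || !v4 || !v1) — !v4 is true.
  13. (v6 || v3) — v3 is true.
  14. (v4 || !v2 || !v1) — !v2 is true.
  15. (!v7 || !v1) — !v1 is true.
  16. (v5 || !v1 || v2) — !v1 is true.
  17. (!v8 || v4 || v2) — !v8 is true.
  18. (v2 || !v9 || !v1) — !v1 is true.
  19. (v6 || !v8) — !v8 is true.
  20. (v6 || !v7 || !v2) — !v2 is true.
  21. (!v4 || v1) — !v4 is true.
  22. (v2 || v4 || !v5) — !v5 is true.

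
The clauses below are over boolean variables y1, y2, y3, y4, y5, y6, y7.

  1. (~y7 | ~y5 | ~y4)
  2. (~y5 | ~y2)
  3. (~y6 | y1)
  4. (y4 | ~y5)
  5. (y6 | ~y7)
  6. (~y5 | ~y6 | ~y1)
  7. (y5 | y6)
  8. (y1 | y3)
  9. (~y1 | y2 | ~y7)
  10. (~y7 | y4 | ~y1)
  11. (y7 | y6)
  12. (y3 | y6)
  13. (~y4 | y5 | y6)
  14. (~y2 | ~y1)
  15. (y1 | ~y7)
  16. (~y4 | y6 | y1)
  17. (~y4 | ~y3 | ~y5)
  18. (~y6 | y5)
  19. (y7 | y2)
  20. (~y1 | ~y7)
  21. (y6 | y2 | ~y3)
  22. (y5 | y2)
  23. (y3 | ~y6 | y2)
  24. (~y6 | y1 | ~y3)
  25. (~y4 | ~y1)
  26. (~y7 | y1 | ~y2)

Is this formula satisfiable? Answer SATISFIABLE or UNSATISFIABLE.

y1 = True:
  propagation gives y2=False, y7=False; an empty clause results — contradiction.
y1 = False:
  propagation gives y6=False, y7=False; an empty clause results — contradiction.
Every branch closes, so no satisfying assignment exists.

UNSATISFIABLE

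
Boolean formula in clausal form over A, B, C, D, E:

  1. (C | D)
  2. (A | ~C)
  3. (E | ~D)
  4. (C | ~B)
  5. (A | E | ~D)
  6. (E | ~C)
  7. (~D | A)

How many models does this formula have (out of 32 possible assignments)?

The models are:
  A=1 B=0 C=0 D=1 E=1
  A=1 B=0 C=1 D=0 E=1
  A=1 B=0 C=1 D=1 E=1
  A=1 B=1 C=1 D=0 E=1
  A=1 B=1 C=1 D=1 E=1
Count: 5.

5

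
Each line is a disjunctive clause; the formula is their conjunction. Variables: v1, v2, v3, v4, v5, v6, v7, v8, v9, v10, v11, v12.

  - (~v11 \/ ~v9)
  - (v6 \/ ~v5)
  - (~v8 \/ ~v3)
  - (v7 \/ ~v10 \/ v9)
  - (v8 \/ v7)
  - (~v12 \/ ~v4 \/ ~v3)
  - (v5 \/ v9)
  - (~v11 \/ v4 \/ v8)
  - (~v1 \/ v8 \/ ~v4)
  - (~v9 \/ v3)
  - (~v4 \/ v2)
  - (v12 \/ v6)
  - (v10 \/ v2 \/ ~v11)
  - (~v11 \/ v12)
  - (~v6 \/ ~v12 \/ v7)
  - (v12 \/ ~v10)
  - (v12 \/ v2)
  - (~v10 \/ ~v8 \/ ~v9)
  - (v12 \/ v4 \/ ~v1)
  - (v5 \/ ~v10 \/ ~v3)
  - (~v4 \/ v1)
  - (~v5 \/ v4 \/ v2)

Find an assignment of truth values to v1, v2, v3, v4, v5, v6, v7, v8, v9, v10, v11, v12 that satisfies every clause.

v1=F, v2=T, v3=T, v4=F, v5=T, v6=T, v7=T, v8=F, v9=T, v10=F, v11=F, v12=F

Pure literal: v2 appears only positively; assign v2 = True.
Pure literal: v7 appears only positively; assign v7 = True.
Try v1 = False.
  then v4 is forced to False.
Set v3 = True and propagate.
  then v8 is forced to False.
  then v11 is forced to False.
For the remaining variables, v5 = True, v6 = True, v9 = True, v10 = False, v12 = False works.
Check each clause:
  1. (~v9 \/ ~v11) — ~v11 is true.
  2. (v6 \/ ~v5) — v6 is true.
  3. (~v3 \/ ~v8) — ~v8 is true.
  4. (~v10 \/ v9 \/ v7) — v9 is true.
  5. (v7 \/ v8) — v7 is true.
  6. (~v4 \/ ~v12 \/ ~v3) — ~v12 is true.
  7. (v5 \/ v9) — v9 is true.
  8. (v4 \/ ~v11 \/ v8) — ~v11 is true.
  9. (~v4 \/ v8 \/ ~v1) — ~v4 is true.
  10. (v3 \/ ~v9) — v3 is true.
  11. (v2 \/ ~v4) — v2 is true.
  12. (v6 \/ v12) — v6 is true.
  13. (v10 \/ ~v11 \/ v2) — v2 is true.
  14. (~v11 \/ v12) — ~v11 is true.
  15. (~v12 \/ ~v6 \/ v7) — ~v12 is true.
  16. (~v10 \/ v12) — ~v10 is true.
  17. (v12 \/ v2) — v2 is true.
  18. (~v8 \/ ~v9 \/ ~v10) — ~v8 is true.
  19. (~v1 \/ v4 \/ v12) — ~v1 is true.
  20. (~v10 \/ ~v3 \/ v5) — v5 is true.
  21. (~v4 \/ v1) — ~v4 is true.
  22. (~v5 \/ v2 \/ v4) — v2 is true.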